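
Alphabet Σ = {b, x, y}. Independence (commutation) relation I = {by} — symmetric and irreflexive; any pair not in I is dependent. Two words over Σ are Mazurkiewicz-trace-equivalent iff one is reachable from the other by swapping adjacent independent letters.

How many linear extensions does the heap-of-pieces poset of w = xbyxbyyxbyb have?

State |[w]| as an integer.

18

piece 0:x — minimal
piece 1:b rests on {0:x}
piece 2:y rests on {0:x}
piece 3:x rests on {1:b, 2:y}
piece 4:b rests on {3:x}
piece 5:y rests on {3:x}
piece 6:y rests on {5:y}
piece 7:x rests on {4:b, 6:y}
piece 8:b rests on {7:x}
piece 9:y rests on {7:x}
piece 10:b rests on {8:b}
minimal pieces: {0:x}
ways to finish when only these pieces remain (= sum over removing one remaining piece with nothing left below it):
  1 left: {9}→1  {10}→1
  2 left: {8,10}→1  {9,10}→2
  3 left: {8,9,10}→3
  4 left: {7,8,9,10}→3
  5 left: {4,7,8,9,10}→3  {6,7,8,9,10}→3
  6 left: {4,6,7,8,9,10}→6  {5,6,7,8,9,10}→3
  7 left: {4,5,6,7,8,9,10}→9
  8 left: {3,4,5,6,7,8,9,10}→9
  9 left: {1,3,4,5,6,7,8,9,10}→9  {2,3,4,5,6,7,8,9,10}→9
  placing 0:x first → 18 extensions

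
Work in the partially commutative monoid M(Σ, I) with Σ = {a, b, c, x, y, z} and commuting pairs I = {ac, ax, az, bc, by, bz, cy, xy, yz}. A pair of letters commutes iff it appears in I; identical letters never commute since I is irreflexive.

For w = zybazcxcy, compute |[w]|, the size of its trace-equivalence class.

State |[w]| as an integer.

piece 0:z — minimal
piece 1:y — minimal
piece 2:b — minimal
piece 3:a rests on {1:y, 2:b}
piece 4:z rests on {0:z}
piece 5:c rests on {4:z}
piece 6:x rests on {2:b, 5:c}
piece 7:c rests on {6:x}
piece 8:y rests on {3:a}
minimal pieces: {0:z, 1:y, 2:b}
ways to finish when only these pieces remain (= sum over removing one remaining piece with nothing left below it):
  1 left: {7}→1  {8}→1
  2 left: {3,8}→1  {6,7}→1  {7,8}→2
  3 left: {1,3,8}→1  {3,7,8}→3  {5,6,7}→1  {6,7,8}→3
  4 left: {1,3,7,8}→4  {3,6,7,8}→6  {4,5,6,7}→1  {5,6,7,8}→4
  5 left: {0,4,5,6,7}→1  {1,3,6,7,8}→10  {2,3,6,7,8}→6  {3,5,6,7,8}→10  {4,5,6,7,8}→5
  6 left: {0,4,5,6,7,8}→6  {1,2,3,6,7,8}→16  {1,3,5,6,7,8}→20  {2,3,5,6,7,8}→16  {3,4,5,6,7,8}→15
  7 left: {0,3,4,5,6,7,8}→21  {1,2,3,5,6,7,8}→52  {1,3,4,5,6,7,8}→35  {2,3,4,5,6,7,8}→31
  placing 0:z first → 118 extensions
  placing 1:y first → 52 extensions
  placing 2:b first → 56 extensions
total linear extensions = 226

226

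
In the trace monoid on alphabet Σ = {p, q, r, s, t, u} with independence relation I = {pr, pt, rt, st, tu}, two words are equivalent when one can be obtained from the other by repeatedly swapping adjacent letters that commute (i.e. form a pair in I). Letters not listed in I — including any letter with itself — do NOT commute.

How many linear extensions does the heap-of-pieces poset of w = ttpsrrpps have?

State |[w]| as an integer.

216

piece 0:t — minimal
piece 1:t rests on {0:t}
piece 2:p — minimal
piece 3:s rests on {2:p}
piece 4:r rests on {3:s}
piece 5:r rests on {4:r}
piece 6:p rests on {3:s}
piece 7:p rests on {6:p}
piece 8:s rests on {5:r, 7:p}
minimal pieces: {0:t, 2:p}
ways to finish when only these pieces remain (= sum over removing one remaining piece with nothing left below it):
  1 left: {1}→1  {8}→1
  2 left: {0,1}→1  {1,8}→2  {5,8}→1  {7,8}→1
  3 left: {0,1,8}→3  {1,5,8}→3  {1,7,8}→3  {4,5,8}→1  {5,7,8}→2  {6,7,8}→1
  4 left: {0,1,5,8}→6  {0,1,7,8}→6  {1,4,5,8}→4  {1,5,7,8}→8  {1,6,7,8}→4  {4,5,7,8}→3  {5,6,7,8}→3
  5 left: {0,1,4,5,8}→10  {0,1,5,7,8}→20  {0,1,6,7,8}→10  {1,4,5,7,8}→15  {1,5,6,7,8}→15  {4,5,6,7,8}→6
  6 left: {0,1,4,5,7,8}→45  {0,1,5,6,7,8}→45  {1,4,5,6,7,8}→36  {3,4,5,6,7,8}→6
  7 left: {0,1,4,5,6,7,8}→126  {1,3,4,5,6,7,8}→42  {2,3,4,5,6,7,8}→6
  placing 0:t first → 48 extensions
  placing 2:p first → 168 extensions
total linear extensions = 216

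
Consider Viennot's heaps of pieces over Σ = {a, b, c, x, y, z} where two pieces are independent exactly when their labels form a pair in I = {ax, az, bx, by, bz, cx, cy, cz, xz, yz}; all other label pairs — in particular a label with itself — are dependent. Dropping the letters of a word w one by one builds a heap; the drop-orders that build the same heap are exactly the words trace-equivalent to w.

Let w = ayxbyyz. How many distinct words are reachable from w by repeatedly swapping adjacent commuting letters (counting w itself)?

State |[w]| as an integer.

35

drop 0:a onto floor
drop 1:y onto {0:a}
drop 2:x onto {1:y}
drop 3:b onto {0:a}
drop 4:y onto {2:x}
drop 5:y onto {4:y}
drop 6:z onto floor
ground layer = {0:a, 6:z}
drop-orders for the pieces not yet dropped (sum over which currently-grounded one goes next):
  1 to go: {3} 1  {5} 1  {6} 1
  2 to go: {3,5} 2  {3,6} 2  {4,5} 1  {5,6} 2
  3 to go: {2,4,5} 1  {3,4,5} 3  {3,5,6} 6  {4,5,6} 3
  4 to go: {1,2,4,5} 1  {2,3,4,5} 4  {2,4,5,6} 4  {3,4,5,6} 12
  5 to go: {1,2,3,4,5} 5  {1,2,4,5,6} 5  {2,3,4,5,6} 20
  if 0:a drops first: 30 orders
  if 6:z drops first: 5 orders
heap linearizations: 35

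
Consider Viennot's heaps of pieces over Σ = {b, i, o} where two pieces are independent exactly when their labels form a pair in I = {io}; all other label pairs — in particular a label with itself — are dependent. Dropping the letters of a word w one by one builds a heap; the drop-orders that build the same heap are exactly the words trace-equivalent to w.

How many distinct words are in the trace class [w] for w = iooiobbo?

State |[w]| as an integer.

10

0(i) covers ∅
1(o) covers ∅
2(o) covers 1:o
3(i) covers 0:i
4(o) covers 2:o
5(b) covers 3:i, 4:o
6(b) covers 5:b
7(o) covers 6:b
floor of heap: 0:i, 1:o
completions by unplaced set U, small U first (add the entries for U minus each lowest piece of U):
  |U|=1: {7}:1
  |U|=2: {6,7}:1
  |U|=3: {5,6,7}:1
  |U|=4: {3,5,6,7}:1  {4,5,6,7}:1
  |U|=5: {0,3,5,6,7}:1  {2,4,5,6,7}:1  {3,4,5,6,7}:2
  |U|=6: {0,3,4,5,6,7}:3  {1,2,4,5,6,7}:1  {2,3,4,5,6,7}:3
  start at 0(i): 4
  start at 1(o): 6
sum over floor = 10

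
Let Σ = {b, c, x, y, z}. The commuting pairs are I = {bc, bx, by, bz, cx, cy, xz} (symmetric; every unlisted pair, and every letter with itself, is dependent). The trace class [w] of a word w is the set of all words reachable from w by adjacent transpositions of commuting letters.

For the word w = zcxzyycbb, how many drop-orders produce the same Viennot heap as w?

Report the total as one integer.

468

#0=z has no predecessor
#1=c depends on [0:z]
#2=x has no predecessor
#3=z depends on [1:c]
#4=y depends on [2:x, 3:z]
#5=y depends on [4:y]
#6=c depends on [3:z]
#7=b has no predecessor
#8=b depends on [7:b]
sources: [0:z, 2:x, 7:b]
N(rest) = Σ N(rest − s) over sources s of rest; N(one piece) = 1:
  size 1 → [5]=1  [6]=1  [8]=1
  size 2 → [4,5]=1  [5,6]=2  [5,8]=2  [6,8]=2  [7,8]=1
  size 3 → [2,4,5]=1  [4,5,6]=3  [4,5,8]=3  [5,6,8]=6  [5,7,8]=3  [6,7,8]=3
  size 4 → [2,4,5,6]=4  [2,4,5,8]=4  [3,4,5,6]=3  [4,5,6,8]=12  [4,5,7,8]=6  [5,6,7,8]=12
  size 5 → [1,3,4,5,6]=3  [2,3,4,5,6]=7  [2,4,5,6,8]=20  [2,4,5,7,8]=10  [3,4,5,6,8]=15  [4,5,6,7,8]=30
  size 6 → [0,1,3,4,5,6]=3  [1,2,3,4,5,6]=10  [1,3,4,5,6,8]=18  [2,3,4,5,6,8]=42  [2,4,5,6,7,8]=60  [3,4,5,6,7,8]=45
  size 7 → [0,1,2,3,4,5,6]=13  [0,1,3,4,5,6,8]=21  [1,2,3,4,5,6,8]=70  [1,3,4,5,6,7,8]=63  [2,3,4,5,6,7,8]=147
  first=0(z) contributes 280
  first=2(x) contributes 84
  first=7(b) contributes 104
|[w]| = 468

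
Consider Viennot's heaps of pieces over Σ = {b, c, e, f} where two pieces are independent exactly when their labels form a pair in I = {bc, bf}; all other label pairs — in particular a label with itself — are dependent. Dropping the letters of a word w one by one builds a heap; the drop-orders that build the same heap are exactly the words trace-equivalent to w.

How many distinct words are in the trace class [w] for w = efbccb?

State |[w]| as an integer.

10

piece 0:e — minimal
piece 1:f rests on {0:e}
piece 2:b rests on {0:e}
piece 3:c rests on {1:f}
piece 4:c rests on {3:c}
piece 5:b rests on {2:b}
minimal pieces: {0:e}
ways to finish when only these pieces remain (= sum over removing one remaining piece with nothing left below it):
  1 left: {4}→1  {5}→1
  2 left: {2,5}→1  {3,4}→1  {4,5}→2
  3 left: {1,3,4}→1  {2,4,5}→3  {3,4,5}→3
  4 left: {1,3,4,5}→4  {2,3,4,5}→6
  placing 0:e first → 10 extensions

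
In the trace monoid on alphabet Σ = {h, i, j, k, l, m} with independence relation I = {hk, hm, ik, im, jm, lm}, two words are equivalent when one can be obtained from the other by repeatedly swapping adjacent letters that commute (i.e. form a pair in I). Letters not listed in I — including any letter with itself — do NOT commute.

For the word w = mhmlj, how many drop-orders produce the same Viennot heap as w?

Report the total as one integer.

#0=m has no predecessor
#1=h has no predecessor
#2=m depends on [0:m]
#3=l depends on [1:h]
#4=j depends on [3:l]
sources: [0:m, 1:h]
N(rest) = Σ N(rest − s) over sources s of rest; N(one piece) = 1:
  size 1 → [2]=1  [4]=1
  size 2 → [0,2]=1  [2,4]=2  [3,4]=1
  size 3 → [0,2,4]=3  [1,3,4]=1  [2,3,4]=3
  first=0(m) contributes 4
  first=1(h) contributes 6
|[w]| = 10

10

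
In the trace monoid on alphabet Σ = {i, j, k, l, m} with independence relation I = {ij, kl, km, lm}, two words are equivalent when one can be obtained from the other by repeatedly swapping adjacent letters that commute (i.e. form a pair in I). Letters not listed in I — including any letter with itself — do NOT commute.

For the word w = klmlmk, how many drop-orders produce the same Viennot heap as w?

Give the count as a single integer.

90

piece 0:k — minimal
piece 1:l — minimal
piece 2:m — minimal
piece 3:l rests on {1:l}
piece 4:m rests on {2:m}
piece 5:k rests on {0:k}
minimal pieces: {0:k, 1:l, 2:m}
ways to finish when only these pieces remain (= sum over removing one remaining piece with nothing left below it):
  1 left: {3}→1  {4}→1  {5}→1
  2 left: {0,5}→1  {1,3}→1  {2,4}→1  {3,4}→2  {3,5}→2  {4,5}→2
  3 left: {0,3,5}→3  {0,4,5}→3  {1,3,4}→3  {1,3,5}→3  {2,3,4}→3  {2,4,5}→3  {3,4,5}→6
  4 left: {0,1,3,5}→6  {0,2,4,5}→6  {0,3,4,5}→12  {1,2,3,4}→6  {1,3,4,5}→12  {2,3,4,5}→12
  placing 0:k first → 30 extensions
  placing 1:l first → 30 extensions
  placing 2:m first → 30 extensions
total linear extensions = 90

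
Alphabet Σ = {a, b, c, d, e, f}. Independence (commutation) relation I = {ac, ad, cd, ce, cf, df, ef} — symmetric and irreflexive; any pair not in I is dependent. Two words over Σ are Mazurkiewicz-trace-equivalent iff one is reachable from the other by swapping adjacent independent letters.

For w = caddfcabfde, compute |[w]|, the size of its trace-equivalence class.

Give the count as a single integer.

630

drop 0:c onto floor
drop 1:a onto floor
drop 2:d onto floor
drop 3:d onto {2:d}
drop 4:f onto {1:a}
drop 5:c onto {0:c}
drop 6:a onto {4:f}
drop 7:b onto {3:d, 5:c, 6:a}
drop 8:f onto {7:b}
drop 9:d onto {7:b}
drop 10:e onto {9:d}
ground layer = {0:c, 1:a, 2:d}
drop-orders for the pieces not yet dropped (sum over which currently-grounded one goes next):
  1 to go: {8} 1  {10} 1
  2 to go: {8,10} 2  {9,10} 1
  3 to go: {8,9,10} 3
  4 to go: {7,8,9,10} 3
  5 to go: {3,7,8,9,10} 3  {5,7,8,9,10} 3  {6,7,8,9,10} 3
  6 to go: {0,5,7,8,9,10} 3  {2,3,7,8,9,10} 3  {3,5,7,8,9,10} 6  {3,6,7,8,9,10} 6  {4,6,7,8,9,10} 3  {5,6,7,8,9,10} 6
  7 to go: {0,3,5,7,8,9,10} 9  {0,5,6,7,8,9,10} 9  {1,4,6,7,8,9,10} 3  {2,3,5,7,8,9,10} 9  {2,3,6,7,8,9,10} 9  {3,4,6,7,8,9,10} 9  {3,5,6,7,8,9,10} 18  {4,5,6,7,8,9,10} 9
  8 to go: {0,2,3,5,7,8,9,10} 18  {0,3,5,6,7,8,9,10} 36  {0,4,5,6,7,8,9,10} 18  {1,3,4,6,7,8,9,10} 12  {1,4,5,6,7,8,9,10} 12  {2,3,4,6,7,8,9,10} 18  {2,3,5,6,7,8,9,10} 36  {3,4,5,6,7,8,9,10} 36
  9 to go: {0,1,4,5,6,7,8,9,10} 30  {0,2,3,5,6,7,8,9,10} 90  {0,3,4,5,6,7,8,9,10} 90  {1,2,3,4,6,7,8,9,10} 30  {1,3,4,5,6,7,8,9,10} 60  {2,3,4,5,6,7,8,9,10} 90
  if 0:c drops first: 180 orders
  if 1:a drops first: 270 orders
  if 2:d drops first: 180 orders
heap linearizations: 630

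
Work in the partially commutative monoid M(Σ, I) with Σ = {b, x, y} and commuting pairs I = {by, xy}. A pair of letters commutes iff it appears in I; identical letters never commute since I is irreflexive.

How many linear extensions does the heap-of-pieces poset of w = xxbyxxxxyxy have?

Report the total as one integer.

drop 0:x onto floor
drop 1:x onto {0:x}
drop 2:b onto {1:x}
drop 3:y onto floor
drop 4:x onto {2:b}
drop 5:x onto {4:x}
drop 6:x onto {5:x}
drop 7:x onto {6:x}
drop 8:y onto {3:y}
drop 9:x onto {7:x}
drop 10:y onto {8:y}
ground layer = {0:x, 3:y}
drop-orders for the pieces not yet dropped (sum over which currently-grounded one goes next):
  1 to go: {9} 1  {10} 1
  2 to go: {7,9} 1  {8,10} 1  {9,10} 2
  3 to go: {3,8,10} 1  {6,7,9} 1  {7,9,10} 3  {8,9,10} 3
  4 to go: {3,8,9,10} 4  {5,6,7,9} 1  {6,7,9,10} 4  {7,8,9,10} 6
  5 to go: {3,7,8,9,10} 10  {4,5,6,7,9} 1  {5,6,7,9,10} 5  {6,7,8,9,10} 10
  6 to go: {2,4,5,6,7,9} 1  {3,6,7,8,9,10} 20  {4,5,6,7,9,10} 6  {5,6,7,8,9,10} 15
  7 to go: {1,2,4,5,6,7,9} 1  {2,4,5,6,7,9,10} 7  {3,5,6,7,8,9,10} 35  {4,5,6,7,8,9,10} 21
  8 to go: {0,1,2,4,5,6,7,9} 1  {1,2,4,5,6,7,9,10} 8  {2,4,5,6,7,8,9,10} 28  {3,4,5,6,7,8,9,10} 56
  9 to go: {0,1,2,4,5,6,7,9,10} 9  {1,2,4,5,6,7,8,9,10} 36  {2,3,4,5,6,7,8,9,10} 84
  if 0:x drops first: 120 orders
  if 3:y drops first: 45 orders
heap linearizations: 165

165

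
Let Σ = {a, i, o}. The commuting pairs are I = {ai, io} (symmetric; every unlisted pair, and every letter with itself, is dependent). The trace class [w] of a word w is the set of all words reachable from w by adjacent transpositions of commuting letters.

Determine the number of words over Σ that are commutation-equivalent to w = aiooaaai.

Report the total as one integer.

28

drop 0:a onto floor
drop 1:i onto floor
drop 2:o onto {0:a}
drop 3:o onto {2:o}
drop 4:a onto {3:o}
drop 5:a onto {4:a}
drop 6:a onto {5:a}
drop 7:i onto {1:i}
ground layer = {0:a, 1:i}
drop-orders for the pieces not yet dropped (sum over which currently-grounded one goes next):
  1 to go: {6} 1  {7} 1
  2 to go: {1,7} 1  {5,6} 1  {6,7} 2
  3 to go: {1,6,7} 3  {4,5,6} 1  {5,6,7} 3
  4 to go: {1,5,6,7} 6  {3,4,5,6} 1  {4,5,6,7} 4
  5 to go: {1,4,5,6,7} 10  {2,3,4,5,6} 1  {3,4,5,6,7} 5
  6 to go: {0,2,3,4,5,6} 1  {1,3,4,5,6,7} 15  {2,3,4,5,6,7} 6
  if 0:a drops first: 21 orders
  if 1:i drops first: 7 orders
heap linearizations: 28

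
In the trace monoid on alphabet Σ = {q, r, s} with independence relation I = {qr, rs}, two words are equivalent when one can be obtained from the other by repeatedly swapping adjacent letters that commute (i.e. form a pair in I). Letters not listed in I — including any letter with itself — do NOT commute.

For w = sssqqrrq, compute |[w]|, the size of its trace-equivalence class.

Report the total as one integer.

drop 0:s onto floor
drop 1:s onto {0:s}
drop 2:s onto {1:s}
drop 3:q onto {2:s}
drop 4:q onto {3:q}
drop 5:r onto floor
drop 6:r onto {5:r}
drop 7:q onto {4:q}
ground layer = {0:s, 5:r}
drop-orders for the pieces not yet dropped (sum over which currently-grounded one goes next):
  1 to go: {6} 1  {7} 1
  2 to go: {4,7} 1  {5,6} 1  {6,7} 2
  3 to go: {3,4,7} 1  {4,6,7} 3  {5,6,7} 3
  4 to go: {2,3,4,7} 1  {3,4,6,7} 4  {4,5,6,7} 6
  5 to go: {1,2,3,4,7} 1  {2,3,4,6,7} 5  {3,4,5,6,7} 10
  6 to go: {0,1,2,3,4,7} 1  {1,2,3,4,6,7} 6  {2,3,4,5,6,7} 15
  if 0:s drops first: 21 orders
  if 5:r drops first: 7 orders
heap linearizations: 28

28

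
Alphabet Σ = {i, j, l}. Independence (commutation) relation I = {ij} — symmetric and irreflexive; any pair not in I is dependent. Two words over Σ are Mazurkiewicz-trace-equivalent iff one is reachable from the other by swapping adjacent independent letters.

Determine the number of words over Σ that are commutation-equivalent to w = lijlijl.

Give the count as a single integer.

4

0(l) covers ∅
1(i) covers 0:l
2(j) covers 0:l
3(l) covers 1:i, 2:j
4(i) covers 3:l
5(j) covers 3:l
6(l) covers 4:i, 5:j
floor of heap: 0:l
completions by unplaced set U, small U first (add the entries for U minus each lowest piece of U):
  |U|=1: {6}:1
  |U|=2: {4,6}:1  {5,6}:1
  |U|=3: {4,5,6}:2
  |U|=4: {3,4,5,6}:2
  |U|=5: {1,3,4,5,6}:2  {2,3,4,5,6}:2
  start at 0(l): 4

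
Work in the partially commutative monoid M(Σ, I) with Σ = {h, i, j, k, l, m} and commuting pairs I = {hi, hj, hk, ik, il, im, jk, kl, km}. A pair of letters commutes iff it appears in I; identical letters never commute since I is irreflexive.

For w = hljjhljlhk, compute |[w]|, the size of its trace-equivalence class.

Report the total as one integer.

piece 0:h — minimal
piece 1:l rests on {0:h}
piece 2:j rests on {1:l}
piece 3:j rests on {2:j}
piece 4:h rests on {1:l}
piece 5:l rests on {3:j, 4:h}
piece 6:j rests on {5:l}
piece 7:l rests on {6:j}
piece 8:h rests on {7:l}
piece 9:k — minimal
minimal pieces: {0:h, 9:k}
ways to finish when only these pieces remain (= sum over removing one remaining piece with nothing left below it):
  1 left: {8}→1  {9}→1
  2 left: {7,8}→1  {8,9}→2
  3 left: {6,7,8}→1  {7,8,9}→3
  4 left: {5,6,7,8}→1  {6,7,8,9}→4
  5 left: {3,5,6,7,8}→1  {4,5,6,7,8}→1  {5,6,7,8,9}→5
  6 left: {2,3,5,6,7,8}→1  {3,4,5,6,7,8}→2  {3,5,6,7,8,9}→6  {4,5,6,7,8,9}→6
  7 left: {2,3,4,5,6,7,8}→3  {2,3,5,6,7,8,9}→7  {3,4,5,6,7,8,9}→14
  8 left: {1,2,3,4,5,6,7,8}→3  {2,3,4,5,6,7,8,9}→24
  placing 0:h first → 27 extensions
  placing 9:k first → 3 extensions
total linear extensions = 30

30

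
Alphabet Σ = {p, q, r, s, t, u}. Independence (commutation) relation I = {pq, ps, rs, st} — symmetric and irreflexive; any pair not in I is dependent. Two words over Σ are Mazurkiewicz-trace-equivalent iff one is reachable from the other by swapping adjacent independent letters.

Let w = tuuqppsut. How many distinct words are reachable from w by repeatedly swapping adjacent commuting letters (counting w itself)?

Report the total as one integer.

drop 0:t onto floor
drop 1:u onto {0:t}
drop 2:u onto {1:u}
drop 3:q onto {2:u}
drop 4:p onto {2:u}
drop 5:p onto {4:p}
drop 6:s onto {3:q}
drop 7:u onto {5:p, 6:s}
drop 8:t onto {7:u}
ground layer = {0:t}
drop-orders for the pieces not yet dropped (sum over which currently-grounded one goes next):
  1 to go: {8} 1
  2 to go: {7,8} 1
  3 to go: {5,7,8} 1  {6,7,8} 1
  4 to go: {3,6,7,8} 1  {4,5,7,8} 1  {5,6,7,8} 2
  5 to go: {3,5,6,7,8} 3  {4,5,6,7,8} 3
  6 to go: {3,4,5,6,7,8} 6
  7 to go: {2,3,4,5,6,7,8} 6
  if 0:t drops first: 6 orders

6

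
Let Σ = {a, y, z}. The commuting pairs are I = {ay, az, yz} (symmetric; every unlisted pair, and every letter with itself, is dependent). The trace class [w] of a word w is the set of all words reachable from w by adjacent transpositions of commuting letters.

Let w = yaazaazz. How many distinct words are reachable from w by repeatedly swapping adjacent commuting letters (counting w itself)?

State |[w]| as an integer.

280

drop 0:y onto floor
drop 1:a onto floor
drop 2:a onto {1:a}
drop 3:z onto floor
drop 4:a onto {2:a}
drop 5:a onto {4:a}
drop 6:z onto {3:z}
drop 7:z onto {6:z}
ground layer = {0:y, 1:a, 3:z}
drop-orders for the pieces not yet dropped (sum over which currently-grounded one goes next):
  1 to go: {0} 1  {5} 1  {7} 1
  2 to go: {0,5} 2  {0,7} 2  {4,5} 1  {5,7} 2  {6,7} 1
  3 to go: {0,4,5} 3  {0,5,7} 6  {0,6,7} 3  {2,4,5} 1  {3,6,7} 1  {4,5,7} 3  {5,6,7} 3
  4 to go: {0,2,4,5} 4  {0,3,6,7} 4  {0,4,5,7} 12  {0,5,6,7} 12  {1,2,4,5} 1  {2,4,5,7} 4  {3,5,6,7} 4  {4,5,6,7} 6
  5 to go: {0,1,2,4,5} 5  {0,2,4,5,7} 20  {0,3,5,6,7} 20  {0,4,5,6,7} 30  {1,2,4,5,7} 5  {2,4,5,6,7} 10  {3,4,5,6,7} 10
  6 to go: {0,1,2,4,5,7} 30  {0,2,4,5,6,7} 60  {0,3,4,5,6,7} 60  {1,2,4,5,6,7} 15  {2,3,4,5,6,7} 20
  if 0:y drops first: 35 orders
  if 1:a drops first: 140 orders
  if 3:z drops first: 105 orders
heap linearizations: 280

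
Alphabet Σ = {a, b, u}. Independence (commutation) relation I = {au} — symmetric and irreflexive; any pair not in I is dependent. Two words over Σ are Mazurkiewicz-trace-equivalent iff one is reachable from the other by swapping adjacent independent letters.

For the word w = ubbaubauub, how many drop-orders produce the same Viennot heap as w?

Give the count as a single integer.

piece 0:u — minimal
piece 1:b rests on {0:u}
piece 2:b rests on {1:b}
piece 3:a rests on {2:b}
piece 4:u rests on {2:b}
piece 5:b rests on {3:a, 4:u}
piece 6:a rests on {5:b}
piece 7:u rests on {5:b}
piece 8:u rests on {7:u}
piece 9:b rests on {6:a, 8:u}
minimal pieces: {0:u}
ways to finish when only these pieces remain (= sum over removing one remaining piece with nothing left below it):
  1 left: {9}→1
  2 left: {6,9}→1  {8,9}→1
  3 left: {6,8,9}→2  {7,8,9}→1
  4 left: {6,7,8,9}→3
  5 left: {5,6,7,8,9}→3
  6 left: {3,5,6,7,8,9}→3  {4,5,6,7,8,9}→3
  7 left: {3,4,5,6,7,8,9}→6
  8 left: {2,3,4,5,6,7,8,9}→6
  placing 0:u first → 6 extensions

6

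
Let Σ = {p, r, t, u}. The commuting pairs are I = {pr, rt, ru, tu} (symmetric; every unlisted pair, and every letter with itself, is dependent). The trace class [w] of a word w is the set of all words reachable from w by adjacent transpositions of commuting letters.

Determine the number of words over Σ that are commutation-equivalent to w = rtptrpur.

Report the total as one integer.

drop 0:r onto floor
drop 1:t onto floor
drop 2:p onto {1:t}
drop 3:t onto {2:p}
drop 4:r onto {0:r}
drop 5:p onto {3:t}
drop 6:u onto {5:p}
drop 7:r onto {4:r}
ground layer = {0:r, 1:t}
drop-orders for the pieces not yet dropped (sum over which currently-grounded one goes next):
  1 to go: {6} 1  {7} 1
  2 to go: {4,7} 1  {5,6} 1  {6,7} 2
  3 to go: {0,4,7} 1  {3,5,6} 1  {4,6,7} 3  {5,6,7} 3
  4 to go: {0,4,6,7} 4  {2,3,5,6} 1  {3,5,6,7} 4  {4,5,6,7} 6
  5 to go: {0,4,5,6,7} 10  {1,2,3,5,6} 1  {2,3,5,6,7} 5  {3,4,5,6,7} 10
  6 to go: {0,3,4,5,6,7} 20  {1,2,3,5,6,7} 6  {2,3,4,5,6,7} 15
  if 0:r drops first: 21 orders
  if 1:t drops first: 35 orders
heap linearizations: 56

56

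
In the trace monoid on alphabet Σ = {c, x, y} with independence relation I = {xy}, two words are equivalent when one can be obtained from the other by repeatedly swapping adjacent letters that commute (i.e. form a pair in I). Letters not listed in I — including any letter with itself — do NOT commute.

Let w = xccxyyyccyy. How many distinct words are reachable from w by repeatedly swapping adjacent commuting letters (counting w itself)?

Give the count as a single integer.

piece 0:x — minimal
piece 1:c rests on {0:x}
piece 2:c rests on {1:c}
piece 3:x rests on {2:c}
piece 4:y rests on {2:c}
piece 5:y rests on {4:y}
piece 6:y rests on {5:y}
piece 7:c rests on {3:x, 6:y}
piece 8:c rests on {7:c}
piece 9:y rests on {8:c}
piece 10:y rests on {9:y}
minimal pieces: {0:x}
ways to finish when only these pieces remain (= sum over removing one remaining piece with nothing left below it):
  1 left: {10}→1
  2 left: {9,10}→1
  3 left: {8,9,10}→1
  4 left: {7,8,9,10}→1
  5 left: {3,7,8,9,10}→1  {6,7,8,9,10}→1
  6 left: {3,6,7,8,9,10}→2  {5,6,7,8,9,10}→1
  7 left: {3,5,6,7,8,9,10}→3  {4,5,6,7,8,9,10}→1
  8 left: {3,4,5,6,7,8,9,10}→4
  9 left: {2,3,4,5,6,7,8,9,10}→4
  placing 0:x first → 4 extensions

4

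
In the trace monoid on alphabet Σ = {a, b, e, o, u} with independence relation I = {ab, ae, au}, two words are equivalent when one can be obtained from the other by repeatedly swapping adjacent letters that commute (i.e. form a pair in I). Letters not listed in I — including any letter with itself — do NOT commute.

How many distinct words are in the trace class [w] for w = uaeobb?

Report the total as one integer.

0(u) covers ∅
1(a) covers ∅
2(e) covers 0:u
3(o) covers 1:a, 2:e
4(b) covers 3:o
5(b) covers 4:b
floor of heap: 0:u, 1:a
completions by unplaced set U, small U first (add the entries for U minus each lowest piece of U):
  |U|=1: {5}:1
  |U|=2: {4,5}:1
  |U|=3: {3,4,5}:1
  |U|=4: {1,3,4,5}:1  {2,3,4,5}:1
  start at 0(u): 2
  start at 1(a): 1
sum over floor = 3

3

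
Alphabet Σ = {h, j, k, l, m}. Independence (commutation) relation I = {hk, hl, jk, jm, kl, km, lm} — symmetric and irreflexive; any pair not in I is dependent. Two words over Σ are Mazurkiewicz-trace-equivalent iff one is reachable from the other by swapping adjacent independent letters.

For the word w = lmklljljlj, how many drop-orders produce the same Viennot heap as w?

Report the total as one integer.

90

piece 0:l — minimal
piece 1:m — minimal
piece 2:k — minimal
piece 3:l rests on {0:l}
piece 4:l rests on {3:l}
piece 5:j rests on {4:l}
piece 6:l rests on {5:j}
piece 7:j rests on {6:l}
piece 8:l rests on {7:j}
piece 9:j rests on {8:l}
minimal pieces: {0:l, 1:m, 2:k}
ways to finish when only these pieces remain (= sum over removing one remaining piece with nothing left below it):
  1 left: {1}→1  {2}→1  {9}→1
  2 left: {1,2}→2  {1,9}→2  {2,9}→2  {8,9}→1
  3 left: {1,2,9}→6  {1,8,9}→3  {2,8,9}→3  {7,8,9}→1
  4 left: {1,2,8,9}→12  {1,7,8,9}→4  {2,7,8,9}→4  {6,7,8,9}→1
  5 left: {1,2,7,8,9}→20  {1,6,7,8,9}→5  {2,6,7,8,9}→5  {5,6,7,8,9}→1
  6 left: {1,2,6,7,8,9}→30  {1,5,6,7,8,9}→6  {2,5,6,7,8,9}→6  {4,5,6,7,8,9}→1
  7 left: {1,2,5,6,7,8,9}→42  {1,4,5,6,7,8,9}→7  {2,4,5,6,7,8,9}→7  {3,4,5,6,7,8,9}→1
  8 left: {0,3,4,5,6,7,8,9}→1  {1,2,4,5,6,7,8,9}→56  {1,3,4,5,6,7,8,9}→8  {2,3,4,5,6,7,8,9}→8
  placing 0:l first → 72 extensions
  placing 1:m first → 9 extensions
  placing 2:k first → 9 extensions
total linear extensions = 90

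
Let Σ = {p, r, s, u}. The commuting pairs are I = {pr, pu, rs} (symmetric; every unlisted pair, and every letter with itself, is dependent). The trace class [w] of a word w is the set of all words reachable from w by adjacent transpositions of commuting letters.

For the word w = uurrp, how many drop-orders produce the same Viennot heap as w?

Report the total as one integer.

drop 0:u onto floor
drop 1:u onto {0:u}
drop 2:r onto {1:u}
drop 3:r onto {2:r}
drop 4:p onto floor
ground layer = {0:u, 4:p}
drop-orders for the pieces not yet dropped (sum over which currently-grounded one goes next):
  1 to go: {3} 1  {4} 1
  2 to go: {2,3} 1  {3,4} 2
  3 to go: {1,2,3} 1  {2,3,4} 3
  if 0:u drops first: 4 orders
  if 4:p drops first: 1 orders
heap linearizations: 5

5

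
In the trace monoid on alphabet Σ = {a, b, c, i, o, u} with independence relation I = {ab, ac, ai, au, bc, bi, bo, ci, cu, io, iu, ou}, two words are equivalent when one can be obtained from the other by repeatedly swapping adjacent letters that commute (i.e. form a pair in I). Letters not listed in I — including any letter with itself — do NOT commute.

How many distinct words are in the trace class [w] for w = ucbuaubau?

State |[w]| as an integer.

0(u) covers ∅
1(c) covers ∅
2(b) covers 0:u
3(u) covers 2:b
4(a) covers ∅
5(u) covers 3:u
6(b) covers 5:u
7(a) covers 4:a
8(u) covers 6:b
floor of heap: 0:u, 1:c, 4:a
completions by unplaced set U, small U first (add the entries for U minus each lowest piece of U):
  |U|=1: {1}:1  {7}:1  {8}:1
  |U|=2: {1,7}:2  {1,8}:2  {4,7}:1  {6,8}:1  {7,8}:2
  |U|=3: {1,4,7}:3  {1,6,8}:3  {1,7,8}:6  {4,7,8}:3  {5,6,8}:1  {6,7,8}:3
  |U|=4: {1,4,7,8}:12  {1,5,6,8}:4  {1,6,7,8}:12  {3,5,6,8}:1  {4,6,7,8}:6  {5,6,7,8}:4
  |U|=5: {1,3,5,6,8}:5  {1,4,6,7,8}:30  {1,5,6,7,8}:20  {2,3,5,6,8}:1  {3,5,6,7,8}:5  {4,5,6,7,8}:10
  |U|=6: {0,2,3,5,6,8}:1  {1,2,3,5,6,8}:6  {1,3,5,6,7,8}:30  {1,4,5,6,7,8}:60  {2,3,5,6,7,8}:6  {3,4,5,6,7,8}:15
  |U|=7: {0,1,2,3,5,6,8}:7  {0,2,3,5,6,7,8}:7  {1,2,3,5,6,7,8}:42  {1,3,4,5,6,7,8}:105  {2,3,4,5,6,7,8}:21
  start at 0(u): 168
  start at 1(c): 28
  start at 4(a): 56
sum over floor = 252

252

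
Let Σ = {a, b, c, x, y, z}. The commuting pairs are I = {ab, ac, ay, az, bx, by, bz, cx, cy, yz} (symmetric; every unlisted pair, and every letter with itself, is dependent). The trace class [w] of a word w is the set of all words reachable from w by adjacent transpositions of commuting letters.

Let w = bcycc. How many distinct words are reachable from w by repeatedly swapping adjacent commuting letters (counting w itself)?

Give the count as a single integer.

5

#0=b has no predecessor
#1=c depends on [0:b]
#2=y has no predecessor
#3=c depends on [1:c]
#4=c depends on [3:c]
sources: [0:b, 2:y]
N(rest) = Σ N(rest − s) over sources s of rest; N(one piece) = 1:
  size 1 → [2]=1  [4]=1
  size 2 → [2,4]=2  [3,4]=1
  size 3 → [1,3,4]=1  [2,3,4]=3
  first=0(b) contributes 4
  first=2(y) contributes 1
|[w]| = 5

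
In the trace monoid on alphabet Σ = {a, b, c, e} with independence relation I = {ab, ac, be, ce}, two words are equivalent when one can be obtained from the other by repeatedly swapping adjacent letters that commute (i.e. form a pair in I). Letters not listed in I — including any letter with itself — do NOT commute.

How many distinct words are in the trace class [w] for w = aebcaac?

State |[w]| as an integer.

35

#0=a has no predecessor
#1=e depends on [0:a]
#2=b has no predecessor
#3=c depends on [2:b]
#4=a depends on [1:e]
#5=a depends on [4:a]
#6=c depends on [3:c]
sources: [0:a, 2:b]
N(rest) = Σ N(rest − s) over sources s of rest; N(one piece) = 1:
  size 1 → [5]=1  [6]=1
  size 2 → [3,6]=1  [4,5]=1  [5,6]=2
  size 3 → [1,4,5]=1  [2,3,6]=1  [3,5,6]=3  [4,5,6]=3
  size 4 → [0,1,4,5]=1  [1,4,5,6]=4  [2,3,5,6]=4  [3,4,5,6]=6
  size 5 → [0,1,4,5,6]=5  [1,3,4,5,6]=10  [2,3,4,5,6]=10
  first=0(a) contributes 20
  first=2(b) contributes 15
|[w]| = 35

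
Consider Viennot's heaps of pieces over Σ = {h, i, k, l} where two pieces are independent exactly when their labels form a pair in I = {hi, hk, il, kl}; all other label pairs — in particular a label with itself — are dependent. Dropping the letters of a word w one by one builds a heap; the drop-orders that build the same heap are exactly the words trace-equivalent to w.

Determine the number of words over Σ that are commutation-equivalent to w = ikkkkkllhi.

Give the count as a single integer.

piece 0:i — minimal
piece 1:k rests on {0:i}
piece 2:k rests on {1:k}
piece 3:k rests on {2:k}
piece 4:k rests on {3:k}
piece 5:k rests on {4:k}
piece 6:l — minimal
piece 7:l rests on {6:l}
piece 8:h rests on {7:l}
piece 9:i rests on {5:k}
minimal pieces: {0:i, 6:l}
ways to finish when only these pieces remain (= sum over removing one remaining piece with nothing left below it):
  1 left: {8}→1  {9}→1
  2 left: {5,9}→1  {7,8}→1  {8,9}→2
  3 left: {4,5,9}→1  {5,8,9}→3  {6,7,8}→1  {7,8,9}→3
  4 left: {3,4,5,9}→1  {4,5,8,9}→4  {5,7,8,9}→6  {6,7,8,9}→4
  5 left: {2,3,4,5,9}→1  {3,4,5,8,9}→5  {4,5,7,8,9}→10  {5,6,7,8,9}→10
  6 left: {1,2,3,4,5,9}→1  {2,3,4,5,8,9}→6  {3,4,5,7,8,9}→15  {4,5,6,7,8,9}→20
  7 left: {0,1,2,3,4,5,9}→1  {1,2,3,4,5,8,9}→7  {2,3,4,5,7,8,9}→21  {3,4,5,6,7,8,9}→35
  8 left: {0,1,2,3,4,5,8,9}→8  {1,2,3,4,5,7,8,9}→28  {2,3,4,5,6,7,8,9}→56
  placing 0:i first → 84 extensions
  placing 6:l first → 36 extensions
total linear extensions = 120

120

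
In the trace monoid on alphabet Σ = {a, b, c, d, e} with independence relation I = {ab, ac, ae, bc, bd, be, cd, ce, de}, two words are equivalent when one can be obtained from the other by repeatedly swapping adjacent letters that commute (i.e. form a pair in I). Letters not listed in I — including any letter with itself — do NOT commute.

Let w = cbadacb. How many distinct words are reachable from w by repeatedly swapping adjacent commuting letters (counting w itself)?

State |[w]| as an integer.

210

drop 0:c onto floor
drop 1:b onto floor
drop 2:a onto floor
drop 3:d onto {2:a}
drop 4:a onto {3:d}
drop 5:c onto {0:c}
drop 6:b onto {1:b}
ground layer = {0:c, 1:b, 2:a}
drop-orders for the pieces not yet dropped (sum over which currently-grounded one goes next):
  1 to go: {4} 1  {5} 1  {6} 1
  2 to go: {0,5} 1  {1,6} 1  {3,4} 1  {4,5} 2  {4,6} 2  {5,6} 2
  3 to go: {0,4,5} 3  {0,5,6} 3  {1,4,6} 3  {1,5,6} 3  {2,3,4} 1  {3,4,5} 3  {3,4,6} 3  {4,5,6} 6
  4 to go: {0,1,5,6} 6  {0,3,4,5} 6  {0,4,5,6} 12  {1,3,4,6} 6  {1,4,5,6} 12  {2,3,4,5} 4  {2,3,4,6} 4  {3,4,5,6} 12
  5 to go: {0,1,4,5,6} 30  {0,2,3,4,5} 10  {0,3,4,5,6} 30  {1,2,3,4,6} 10  {1,3,4,5,6} 30  {2,3,4,5,6} 20
  if 0:c drops first: 60 orders
  if 1:b drops first: 60 orders
  if 2:a drops first: 90 orders
heap linearizations: 210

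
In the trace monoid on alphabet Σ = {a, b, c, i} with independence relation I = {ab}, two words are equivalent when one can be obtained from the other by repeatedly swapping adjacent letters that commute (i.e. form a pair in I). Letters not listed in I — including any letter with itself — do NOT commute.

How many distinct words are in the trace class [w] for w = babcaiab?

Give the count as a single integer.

6

piece 0:b — minimal
piece 1:a — minimal
piece 2:b rests on {0:b}
piece 3:c rests on {1:a, 2:b}
piece 4:a rests on {3:c}
piece 5:i rests on {4:a}
piece 6:a rests on {5:i}
piece 7:b rests on {5:i}
minimal pieces: {0:b, 1:a}
ways to finish when only these pieces remain (= sum over removing one remaining piece with nothing left below it):
  1 left: {6}→1  {7}→1
  2 left: {6,7}→2
  3 left: {5,6,7}→2
  4 left: {4,5,6,7}→2
  5 left: {3,4,5,6,7}→2
  6 left: {1,3,4,5,6,7}→2  {2,3,4,5,6,7}→2
  placing 0:b first → 4 extensions
  placing 1:a first → 2 extensions
total linear extensions = 6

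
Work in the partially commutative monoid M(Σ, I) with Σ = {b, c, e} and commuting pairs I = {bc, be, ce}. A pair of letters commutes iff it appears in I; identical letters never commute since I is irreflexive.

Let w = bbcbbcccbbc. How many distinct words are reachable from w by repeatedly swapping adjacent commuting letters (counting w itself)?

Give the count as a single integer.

462

0(b) covers ∅
1(b) covers 0:b
2(c) covers ∅
3(b) covers 1:b
4(b) covers 3:b
5(c) covers 2:c
6(c) covers 5:c
7(c) covers 6:c
8(b) covers 4:b
9(b) covers 8:b
10(c) covers 7:c
floor of heap: 0:b, 2:c
completions by unplaced set U, small U first (add the entries for U minus each lowest piece of U):
  |U|=1: {9}:1  {10}:1
  |U|=2: {7,10}:1  {8,9}:1  {9,10}:2
  |U|=3: {4,8,9}:1  {6,7,10}:1  {7,9,10}:3  {8,9,10}:3
  |U|=4: {3,4,8,9}:1  {4,8,9,10}:4  {5,6,7,10}:1  {6,7,9,10}:4  {7,8,9,10}:6
  |U|=5: {1,3,4,8,9}:1  {2,5,6,7,10}:1  {3,4,8,9,10}:5  {4,7,8,9,10}:10  {5,6,7,9,10}:5  {6,7,8,9,10}:10
  |U|=6: {0,1,3,4,8,9}:1  {1,3,4,8,9,10}:6  {2,5,6,7,9,10}:6  {3,4,7,8,9,10}:15  {4,6,7,8,9,10}:20  {5,6,7,8,9,10}:15
  |U|=7: {0,1,3,4,8,9,10}:7  {1,3,4,7,8,9,10}:21  {2,5,6,7,8,9,10}:21  {3,4,6,7,8,9,10}:35  {4,5,6,7,8,9,10}:35
  |U|=8: {0,1,3,4,7,8,9,10}:28  {1,3,4,6,7,8,9,10}:56  {2,4,5,6,7,8,9,10}:56  {3,4,5,6,7,8,9,10}:70
  |U|=9: {0,1,3,4,6,7,8,9,10}:84  {1,3,4,5,6,7,8,9,10}:126  {2,3,4,5,6,7,8,9,10}:126
  start at 0(b): 252
  start at 2(c): 210
sum over floor = 462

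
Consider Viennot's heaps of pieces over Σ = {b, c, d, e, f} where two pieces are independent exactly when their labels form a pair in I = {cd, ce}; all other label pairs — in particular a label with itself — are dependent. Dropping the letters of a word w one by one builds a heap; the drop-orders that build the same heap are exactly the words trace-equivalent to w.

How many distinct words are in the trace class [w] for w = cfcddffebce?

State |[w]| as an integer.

6

#0=c has no predecessor
#1=f depends on [0:c]
#2=c depends on [1:f]
#3=d depends on [1:f]
#4=d depends on [3:d]
#5=f depends on [2:c, 4:d]
#6=f depends on [5:f]
#7=e depends on [6:f]
#8=b depends on [7:e]
#9=c depends on [8:b]
#10=e depends on [8:b]
sources: [0:c]
N(rest) = Σ N(rest − s) over sources s of rest; N(one piece) = 1:
  size 1 → [9]=1  [10]=1
  size 2 → [9,10]=2
  size 3 → [8,9,10]=2
  size 4 → [7,8,9,10]=2
  size 5 → [6,7,8,9,10]=2
  size 6 → [5,6,7,8,9,10]=2
  size 7 → [2,5,6,7,8,9,10]=2  [4,5,6,7,8,9,10]=2
  size 8 → [2,4,5,6,7,8,9,10]=4  [3,4,5,6,7,8,9,10]=2
  size 9 → [2,3,4,5,6,7,8,9,10]=6
  first=0(c) contributes 6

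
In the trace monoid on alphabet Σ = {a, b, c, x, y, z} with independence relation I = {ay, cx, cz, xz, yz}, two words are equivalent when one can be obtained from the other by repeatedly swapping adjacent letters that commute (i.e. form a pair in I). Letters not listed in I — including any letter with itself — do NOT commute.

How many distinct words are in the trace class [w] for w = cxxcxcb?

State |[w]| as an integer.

0(c) covers ∅
1(x) covers ∅
2(x) covers 1:x
3(c) covers 0:c
4(x) covers 2:x
5(c) covers 3:c
6(b) covers 4:x, 5:c
floor of heap: 0:c, 1:x
completions by unplaced set U, small U first (add the entries for U minus each lowest piece of U):
  |U|=1: {6}:1
  |U|=2: {4,6}:1  {5,6}:1
  |U|=3: {2,4,6}:1  {3,5,6}:1  {4,5,6}:2
  |U|=4: {0,3,5,6}:1  {1,2,4,6}:1  {2,4,5,6}:3  {3,4,5,6}:3
  |U|=5: {0,3,4,5,6}:4  {1,2,4,5,6}:4  {2,3,4,5,6}:6
  start at 0(c): 10
  start at 1(x): 10
sum over floor = 20

20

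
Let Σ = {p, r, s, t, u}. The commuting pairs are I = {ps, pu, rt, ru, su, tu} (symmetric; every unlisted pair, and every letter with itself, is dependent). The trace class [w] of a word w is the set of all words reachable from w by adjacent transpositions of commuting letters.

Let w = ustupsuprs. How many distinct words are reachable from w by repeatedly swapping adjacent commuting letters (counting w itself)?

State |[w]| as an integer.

360

drop 0:u onto floor
drop 1:s onto floor
drop 2:t onto {1:s}
drop 3:u onto {0:u}
drop 4:p onto {2:t}
drop 5:s onto {2:t}
drop 6:u onto {3:u}
drop 7:p onto {4:p}
drop 8:r onto {5:s, 7:p}
drop 9:s onto {8:r}
ground layer = {0:u, 1:s}
drop-orders for the pieces not yet dropped (sum over which currently-grounded one goes next):
  1 to go: {6} 1  {9} 1
  2 to go: {3,6} 1  {6,9} 2  {8,9} 1
  3 to go: {0,3,6} 1  {3,6,9} 3  {5,8,9} 1  {6,8,9} 3  {7,8,9} 1
  4 to go: {0,3,6,9} 4  {3,6,8,9} 6  {4,7,8,9} 1  {5,6,8,9} 4  {5,7,8,9} 2  {6,7,8,9} 4
  5 to go: {0,3,6,8,9} 10  {3,5,6,8,9} 10  {3,6,7,8,9} 10  {4,5,7,8,9} 3  {4,6,7,8,9} 5  {5,6,7,8,9} 10
  6 to go: {0,3,5,6,8,9} 20  {0,3,6,7,8,9} 20  {2,4,5,7,8,9} 3  {3,4,6,7,8,9} 15  {3,5,6,7,8,9} 30  {4,5,6,7,8,9} 18
  7 to go: {0,3,4,6,7,8,9} 35  {0,3,5,6,7,8,9} 70  {1,2,4,5,7,8,9} 3  {2,4,5,6,7,8,9} 21  {3,4,5,6,7,8,9} 63
  8 to go: {0,3,4,5,6,7,8,9} 168  {1,2,4,5,6,7,8,9} 24  {2,3,4,5,6,7,8,9} 84
  if 0:u drops first: 108 orders
  if 1:s drops first: 252 orders
heap linearizations: 360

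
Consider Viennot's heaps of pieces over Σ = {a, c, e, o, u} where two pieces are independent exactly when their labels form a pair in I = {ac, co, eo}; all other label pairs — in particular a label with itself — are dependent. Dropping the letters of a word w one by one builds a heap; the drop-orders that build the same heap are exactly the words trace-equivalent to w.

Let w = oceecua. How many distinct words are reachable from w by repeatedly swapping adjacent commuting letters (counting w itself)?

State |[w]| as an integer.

5

drop 0:o onto floor
drop 1:c onto floor
drop 2:e onto {1:c}
drop 3:e onto {2:e}
drop 4:c onto {3:e}
drop 5:u onto {0:o, 4:c}
drop 6:a onto {5:u}
ground layer = {0:o, 1:c}
drop-orders for the pieces not yet dropped (sum over which currently-grounded one goes next):
  1 to go: {6} 1
  2 to go: {5,6} 1
  3 to go: {0,5,6} 1  {4,5,6} 1
  4 to go: {0,4,5,6} 2  {3,4,5,6} 1
  5 to go: {0,3,4,5,6} 3  {2,3,4,5,6} 1
  if 0:o drops first: 1 orders
  if 1:c drops first: 4 orders
heap linearizations: 5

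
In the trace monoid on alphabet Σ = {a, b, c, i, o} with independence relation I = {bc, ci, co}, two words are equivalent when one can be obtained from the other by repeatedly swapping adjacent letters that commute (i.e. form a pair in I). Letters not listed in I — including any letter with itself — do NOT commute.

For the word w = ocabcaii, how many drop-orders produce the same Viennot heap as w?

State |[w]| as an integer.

drop 0:o onto floor
drop 1:c onto floor
drop 2:a onto {0:o, 1:c}
drop 3:b onto {2:a}
drop 4:c onto {2:a}
drop 5:a onto {3:b, 4:c}
drop 6:i onto {5:a}
drop 7:i onto {6:i}
ground layer = {0:o, 1:c}
drop-orders for the pieces not yet dropped (sum over which currently-grounded one goes next):
  1 to go: {7} 1
  2 to go: {6,7} 1
  3 to go: {5,6,7} 1
  4 to go: {3,5,6,7} 1  {4,5,6,7} 1
  5 to go: {3,4,5,6,7} 2
  6 to go: {2,3,4,5,6,7} 2
  if 0:o drops first: 2 orders
  if 1:c drops first: 2 orders
heap linearizations: 4

4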